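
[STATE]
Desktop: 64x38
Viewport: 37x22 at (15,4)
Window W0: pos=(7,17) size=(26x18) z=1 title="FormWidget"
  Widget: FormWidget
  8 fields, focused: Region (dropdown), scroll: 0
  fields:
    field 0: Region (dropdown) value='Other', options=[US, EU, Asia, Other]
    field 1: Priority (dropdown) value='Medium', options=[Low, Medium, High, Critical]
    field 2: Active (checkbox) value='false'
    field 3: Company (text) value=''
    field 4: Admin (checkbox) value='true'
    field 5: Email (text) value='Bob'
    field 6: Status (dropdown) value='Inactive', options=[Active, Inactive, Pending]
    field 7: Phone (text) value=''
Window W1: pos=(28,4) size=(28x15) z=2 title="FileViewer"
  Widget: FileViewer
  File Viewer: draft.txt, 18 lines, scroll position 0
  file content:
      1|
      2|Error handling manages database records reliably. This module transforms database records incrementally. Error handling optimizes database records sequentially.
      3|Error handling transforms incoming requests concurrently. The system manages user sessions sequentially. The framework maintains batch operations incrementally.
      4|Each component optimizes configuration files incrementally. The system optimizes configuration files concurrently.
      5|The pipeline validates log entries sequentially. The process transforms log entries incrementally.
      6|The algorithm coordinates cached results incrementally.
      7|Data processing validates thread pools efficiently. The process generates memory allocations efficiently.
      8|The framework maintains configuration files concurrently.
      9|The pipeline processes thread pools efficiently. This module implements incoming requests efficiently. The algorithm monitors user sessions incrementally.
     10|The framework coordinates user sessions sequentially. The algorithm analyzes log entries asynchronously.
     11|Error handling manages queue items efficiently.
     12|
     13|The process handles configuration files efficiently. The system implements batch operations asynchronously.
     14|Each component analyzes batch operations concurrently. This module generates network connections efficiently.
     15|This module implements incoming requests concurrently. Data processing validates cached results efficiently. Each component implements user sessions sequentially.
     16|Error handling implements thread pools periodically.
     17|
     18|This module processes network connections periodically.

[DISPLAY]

             ┏━━━━━━━━━━━━━━━━━━━━━━━
             ┃ FileViewer            
             ┠───────────────────────
             ┃                       
             ┃Error handling manages 
             ┃Error handling transfor
             ┃Each component optimize
             ┃The pipeline validates 
             ┃The algorithm coordinat
             ┃Data processing validat
             ┃The framework maintains
             ┃The pipeline processes 
             ┃The framework coordinat
━━━━━━━━━━━━━┃Error handling manages 
dget         ┗━━━━━━━━━━━━━━━━━━━━━━━
─────────────────┨                   
n:     [Other  ▼]┃                   
ity:   [Medium ▼]┃                   
e:     [ ]       ┃                   
ny:    [        ]┃                   
:      [x]       ┃                   
:      [Bob     ]┃                   


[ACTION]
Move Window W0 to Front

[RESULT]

             ┏━━━━━━━━━━━━━━━━━━━━━━━
             ┃ FileViewer            
             ┠───────────────────────
             ┃                       
             ┃Error handling manages 
             ┃Error handling transfor
             ┃Each component optimize
             ┃The pipeline validates 
             ┃The algorithm coordinat
             ┃Data processing validat
             ┃The framework maintains
             ┃The pipeline processes 
             ┃The framework coordinat
━━━━━━━━━━━━━━━━━┓r handling manages 
dget             ┃━━━━━━━━━━━━━━━━━━━
─────────────────┨                   
n:     [Other  ▼]┃                   
ity:   [Medium ▼]┃                   
e:     [ ]       ┃                   
ny:    [        ]┃                   
:      [x]       ┃                   
:      [Bob     ]┃                   


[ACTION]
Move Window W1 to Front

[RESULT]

             ┏━━━━━━━━━━━━━━━━━━━━━━━
             ┃ FileViewer            
             ┠───────────────────────
             ┃                       
             ┃Error handling manages 
             ┃Error handling transfor
             ┃Each component optimize
             ┃The pipeline validates 
             ┃The algorithm coordinat
             ┃Data processing validat
             ┃The framework maintains
             ┃The pipeline processes 
             ┃The framework coordinat
━━━━━━━━━━━━━┃Error handling manages 
dget         ┗━━━━━━━━━━━━━━━━━━━━━━━
─────────────────┨                   
n:     [Other  ▼]┃                   
ity:   [Medium ▼]┃                   
e:     [ ]       ┃                   
ny:    [        ]┃                   
:      [x]       ┃                   
:      [Bob     ]┃                   


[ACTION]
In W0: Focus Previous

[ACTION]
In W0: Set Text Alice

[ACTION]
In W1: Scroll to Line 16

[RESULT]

             ┏━━━━━━━━━━━━━━━━━━━━━━━
             ┃ FileViewer            
             ┠───────────────────────
             ┃The framework maintains
             ┃The pipeline processes 
             ┃The framework coordinat
             ┃Error handling manages 
             ┃                       
             ┃The process handles con
             ┃Each component analyzes
             ┃This module implements 
             ┃Error handling implemen
             ┃                       
━━━━━━━━━━━━━┃This module processes n
dget         ┗━━━━━━━━━━━━━━━━━━━━━━━
─────────────────┨                   
n:     [Other  ▼]┃                   
ity:   [Medium ▼]┃                   
e:     [ ]       ┃                   
ny:    [        ]┃                   
:      [x]       ┃                   
:      [Bob     ]┃                   


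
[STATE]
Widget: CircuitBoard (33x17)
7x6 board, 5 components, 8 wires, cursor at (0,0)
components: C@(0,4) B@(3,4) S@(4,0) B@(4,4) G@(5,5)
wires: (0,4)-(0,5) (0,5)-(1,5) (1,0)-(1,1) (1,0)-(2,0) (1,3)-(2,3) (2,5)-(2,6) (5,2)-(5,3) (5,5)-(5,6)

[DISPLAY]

   0 1 2 3 4 5 6                 
0  [.]              C ─ ·        
                        │        
1   · ─ ·       ·       ·        
    │           │                
2   ·           ·       · ─ ·    
                                 
3                   B            
                                 
4   S               B            
                                 
5           · ─ ·       G ─ ·    
Cursor: (0,0)                    
                                 
                                 
                                 
                                 


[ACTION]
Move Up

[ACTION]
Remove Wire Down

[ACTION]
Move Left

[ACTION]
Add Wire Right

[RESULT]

   0 1 2 3 4 5 6                 
0  [.]─ ·           C ─ ·        
                        │        
1   · ─ ·       ·       ·        
    │           │                
2   ·           ·       · ─ ·    
                                 
3                   B            
                                 
4   S               B            
                                 
5           · ─ ·       G ─ ·    
Cursor: (0,0)                    
                                 
                                 
                                 
                                 


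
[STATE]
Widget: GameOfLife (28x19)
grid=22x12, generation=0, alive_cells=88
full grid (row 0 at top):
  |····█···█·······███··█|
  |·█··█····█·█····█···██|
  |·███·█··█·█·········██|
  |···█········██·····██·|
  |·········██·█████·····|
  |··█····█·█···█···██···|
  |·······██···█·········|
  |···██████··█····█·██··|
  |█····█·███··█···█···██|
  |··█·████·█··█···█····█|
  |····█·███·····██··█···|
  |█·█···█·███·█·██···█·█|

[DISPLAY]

Gen: 0                      
····█···█·······███··█      
·█··█····█·█····█···██      
·███·█··█·█·········██      
···█········██·····██·      
·········██·█████·····      
··█····█·█···█···██···      
·······██···█·········      
···██████··█····█·██··      
█····█·███··█···█···██      
··█·████·█··█···█····█      
····█·███·····██··█···      
█·█···█·███·█·██···█·█      
                            
                            
                            
                            
                            
                            


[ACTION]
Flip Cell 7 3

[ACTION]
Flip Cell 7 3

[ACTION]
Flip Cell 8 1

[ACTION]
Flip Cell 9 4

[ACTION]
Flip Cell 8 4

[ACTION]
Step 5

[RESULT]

Gen: 5                      
···················██·      
·····██·········█████·      
··········█·█··████···      
··██···██···█·██···██·      
···█···█·██·██····███·      
······█·█·····█·······      
··············█···██··      
·█·············██·██··      
███·············██····      
███·············███···      
········█·····██·██···      
··············████····      
                            
                            
                            
                            
                            
                            


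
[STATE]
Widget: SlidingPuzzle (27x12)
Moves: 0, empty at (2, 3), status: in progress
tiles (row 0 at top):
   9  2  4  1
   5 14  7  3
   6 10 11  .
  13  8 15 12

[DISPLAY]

┌────┬────┬────┬────┐      
│  9 │  2 │  4 │  1 │      
├────┼────┼────┼────┤      
│  5 │ 14 │  7 │  3 │      
├────┼────┼────┼────┤      
│  6 │ 10 │ 11 │    │      
├────┼────┼────┼────┤      
│ 13 │  8 │ 15 │ 12 │      
└────┴────┴────┴────┘      
Moves: 0                   
                           
                           


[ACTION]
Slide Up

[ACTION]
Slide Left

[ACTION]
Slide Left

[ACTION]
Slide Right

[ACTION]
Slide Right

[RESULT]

┌────┬────┬────┬────┐      
│  9 │  2 │  4 │  1 │      
├────┼────┼────┼────┤      
│  5 │ 14 │  7 │  3 │      
├────┼────┼────┼────┤      
│  6 │ 10 │ 11 │ 12 │      
├────┼────┼────┼────┤      
│ 13 │    │  8 │ 15 │      
└────┴────┴────┴────┘      
Moves: 3                   
                           
                           


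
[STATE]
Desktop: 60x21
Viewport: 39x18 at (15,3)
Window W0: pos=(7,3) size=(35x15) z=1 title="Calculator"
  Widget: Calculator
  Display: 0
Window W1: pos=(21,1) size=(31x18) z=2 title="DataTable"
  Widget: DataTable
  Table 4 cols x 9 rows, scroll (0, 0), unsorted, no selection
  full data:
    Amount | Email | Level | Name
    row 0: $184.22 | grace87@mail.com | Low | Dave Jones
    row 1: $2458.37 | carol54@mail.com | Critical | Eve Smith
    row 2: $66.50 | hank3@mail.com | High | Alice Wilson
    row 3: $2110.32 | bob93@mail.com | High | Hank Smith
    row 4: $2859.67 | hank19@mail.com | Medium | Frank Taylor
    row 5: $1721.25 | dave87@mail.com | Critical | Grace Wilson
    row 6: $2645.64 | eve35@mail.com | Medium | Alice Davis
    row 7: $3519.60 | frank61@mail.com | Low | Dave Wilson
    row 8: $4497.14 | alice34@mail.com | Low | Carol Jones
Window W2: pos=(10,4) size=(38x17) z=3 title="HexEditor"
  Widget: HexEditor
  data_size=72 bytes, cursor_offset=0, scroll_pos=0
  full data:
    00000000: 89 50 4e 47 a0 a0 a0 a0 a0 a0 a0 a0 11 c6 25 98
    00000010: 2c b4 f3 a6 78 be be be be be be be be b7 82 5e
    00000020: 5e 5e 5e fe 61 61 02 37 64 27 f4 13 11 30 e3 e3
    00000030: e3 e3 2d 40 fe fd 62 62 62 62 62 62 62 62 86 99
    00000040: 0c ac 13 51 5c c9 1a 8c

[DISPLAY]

━━━━━━┠─────────────────────────────┨  
━━━━━━━━━━━━━━━━━━━━━━━━━━━━━━━━┓Lev┃  
Editor                          ┃───┃  
────────────────────────────────┨Low┃  
0000  89 50 4e 47 a0 a0 a0 a0  a┃Cri┃  
0010  2c b4 f3 a6 78 be be be  b┃Hig┃  
0020  5e 5e 5e fe 61 61 02 37  6┃Hig┃  
0030  e3 e3 2d 40 fe fd 62 62  6┃Med┃  
0040  0c ac 13 51 5c c9 1a 8c   ┃Cri┃  
                                ┃Med┃  
                                ┃Low┃  
                                ┃Low┃  
                                ┃   ┃  
                                ┃   ┃  
                                ┃   ┃  
                                ┃━━━┛  
                                ┃      
━━━━━━━━━━━━━━━━━━━━━━━━━━━━━━━━┛      


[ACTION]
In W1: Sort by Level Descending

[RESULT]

━━━━━━┠─────────────────────────────┨  
━━━━━━━━━━━━━━━━━━━━━━━━━━━━━━━━┓Lev┃  
Editor                          ┃───┃  
────────────────────────────────┨Med┃  
0000  89 50 4e 47 a0 a0 a0 a0  a┃Med┃  
0010  2c b4 f3 a6 78 be be be  b┃Low┃  
0020  5e 5e 5e fe 61 61 02 37  6┃Low┃  
0030  e3 e3 2d 40 fe fd 62 62  6┃Low┃  
0040  0c ac 13 51 5c c9 1a 8c   ┃Hig┃  
                                ┃Hig┃  
                                ┃Cri┃  
                                ┃Cri┃  
                                ┃   ┃  
                                ┃   ┃  
                                ┃   ┃  
                                ┃━━━┛  
                                ┃      
━━━━━━━━━━━━━━━━━━━━━━━━━━━━━━━━┛      


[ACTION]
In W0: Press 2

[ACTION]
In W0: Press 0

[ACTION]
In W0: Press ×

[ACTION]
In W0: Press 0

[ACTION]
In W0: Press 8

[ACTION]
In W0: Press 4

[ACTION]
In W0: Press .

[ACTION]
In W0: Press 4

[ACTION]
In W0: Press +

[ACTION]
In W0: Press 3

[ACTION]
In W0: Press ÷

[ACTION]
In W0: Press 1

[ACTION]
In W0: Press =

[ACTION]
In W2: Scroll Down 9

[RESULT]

━━━━━━┠─────────────────────────────┨  
━━━━━━━━━━━━━━━━━━━━━━━━━━━━━━━━┓Lev┃  
Editor                          ┃───┃  
────────────────────────────────┨Med┃  
0040  0c ac 13 51 5c c9 1a 8c   ┃Med┃  
                                ┃Low┃  
                                ┃Low┃  
                                ┃Low┃  
                                ┃Hig┃  
                                ┃Hig┃  
                                ┃Cri┃  
                                ┃Cri┃  
                                ┃   ┃  
                                ┃   ┃  
                                ┃   ┃  
                                ┃━━━┛  
                                ┃      
━━━━━━━━━━━━━━━━━━━━━━━━━━━━━━━━┛      


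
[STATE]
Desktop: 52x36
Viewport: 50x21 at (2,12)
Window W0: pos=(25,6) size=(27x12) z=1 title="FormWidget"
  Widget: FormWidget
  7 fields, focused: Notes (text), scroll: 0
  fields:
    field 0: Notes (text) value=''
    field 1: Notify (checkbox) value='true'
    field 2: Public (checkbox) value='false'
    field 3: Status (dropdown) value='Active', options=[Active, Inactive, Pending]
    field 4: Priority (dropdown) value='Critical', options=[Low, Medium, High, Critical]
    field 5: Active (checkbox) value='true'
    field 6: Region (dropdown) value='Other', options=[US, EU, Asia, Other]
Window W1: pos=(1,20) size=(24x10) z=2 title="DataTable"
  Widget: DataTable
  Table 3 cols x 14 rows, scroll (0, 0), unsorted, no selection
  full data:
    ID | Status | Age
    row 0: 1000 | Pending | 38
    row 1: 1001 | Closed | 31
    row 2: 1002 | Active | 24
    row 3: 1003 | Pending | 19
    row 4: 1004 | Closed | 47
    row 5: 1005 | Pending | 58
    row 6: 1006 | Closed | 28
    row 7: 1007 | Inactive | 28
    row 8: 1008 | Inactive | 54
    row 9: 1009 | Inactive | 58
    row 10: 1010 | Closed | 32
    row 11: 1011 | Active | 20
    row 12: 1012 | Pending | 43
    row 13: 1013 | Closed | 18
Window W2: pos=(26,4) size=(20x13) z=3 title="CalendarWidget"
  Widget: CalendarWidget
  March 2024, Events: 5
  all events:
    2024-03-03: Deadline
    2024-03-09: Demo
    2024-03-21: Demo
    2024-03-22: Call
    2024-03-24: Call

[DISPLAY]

                       ┃┃18 19 20 21* 22* 2┃e  ▼]┃
                       ┃┃25 26 27 28 29 30 ┃cal▼]┃
                       ┃┃                  ┃     ┃
                       ┃┃                  ┃   ▼]┃
                       ┃┗━━━━━━━━━━━━━━━━━━┛     ┃
                       ┗━━━━━━━━━━━━━━━━━━━━━━━━━┛
                                                  
                                                  
━━━━━━━━━━━━━━━━━━━━━━┓                           
 DataTable            ┃                           
──────────────────────┨                           
ID  │Status  │Age     ┃                           
────┼────────┼───     ┃                           
1000│Pending │38      ┃                           
1001│Closed  │31      ┃                           
1002│Active  │24      ┃                           
1003│Pending │19      ┃                           
━━━━━━━━━━━━━━━━━━━━━━┛                           
                                                  
                                                  
                                                  


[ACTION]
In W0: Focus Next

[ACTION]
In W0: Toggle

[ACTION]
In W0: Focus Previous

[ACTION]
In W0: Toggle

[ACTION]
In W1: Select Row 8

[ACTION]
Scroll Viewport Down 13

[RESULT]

                       ┃┃                  ┃   ▼]┃
                       ┃┗━━━━━━━━━━━━━━━━━━┛     ┃
                       ┗━━━━━━━━━━━━━━━━━━━━━━━━━┛
                                                  
                                                  
━━━━━━━━━━━━━━━━━━━━━━┓                           
 DataTable            ┃                           
──────────────────────┨                           
ID  │Status  │Age     ┃                           
────┼────────┼───     ┃                           
1000│Pending │38      ┃                           
1001│Closed  │31      ┃                           
1002│Active  │24      ┃                           
1003│Pending │19      ┃                           
━━━━━━━━━━━━━━━━━━━━━━┛                           
                                                  
                                                  
                                                  
                                                  
                                                  
                                                  


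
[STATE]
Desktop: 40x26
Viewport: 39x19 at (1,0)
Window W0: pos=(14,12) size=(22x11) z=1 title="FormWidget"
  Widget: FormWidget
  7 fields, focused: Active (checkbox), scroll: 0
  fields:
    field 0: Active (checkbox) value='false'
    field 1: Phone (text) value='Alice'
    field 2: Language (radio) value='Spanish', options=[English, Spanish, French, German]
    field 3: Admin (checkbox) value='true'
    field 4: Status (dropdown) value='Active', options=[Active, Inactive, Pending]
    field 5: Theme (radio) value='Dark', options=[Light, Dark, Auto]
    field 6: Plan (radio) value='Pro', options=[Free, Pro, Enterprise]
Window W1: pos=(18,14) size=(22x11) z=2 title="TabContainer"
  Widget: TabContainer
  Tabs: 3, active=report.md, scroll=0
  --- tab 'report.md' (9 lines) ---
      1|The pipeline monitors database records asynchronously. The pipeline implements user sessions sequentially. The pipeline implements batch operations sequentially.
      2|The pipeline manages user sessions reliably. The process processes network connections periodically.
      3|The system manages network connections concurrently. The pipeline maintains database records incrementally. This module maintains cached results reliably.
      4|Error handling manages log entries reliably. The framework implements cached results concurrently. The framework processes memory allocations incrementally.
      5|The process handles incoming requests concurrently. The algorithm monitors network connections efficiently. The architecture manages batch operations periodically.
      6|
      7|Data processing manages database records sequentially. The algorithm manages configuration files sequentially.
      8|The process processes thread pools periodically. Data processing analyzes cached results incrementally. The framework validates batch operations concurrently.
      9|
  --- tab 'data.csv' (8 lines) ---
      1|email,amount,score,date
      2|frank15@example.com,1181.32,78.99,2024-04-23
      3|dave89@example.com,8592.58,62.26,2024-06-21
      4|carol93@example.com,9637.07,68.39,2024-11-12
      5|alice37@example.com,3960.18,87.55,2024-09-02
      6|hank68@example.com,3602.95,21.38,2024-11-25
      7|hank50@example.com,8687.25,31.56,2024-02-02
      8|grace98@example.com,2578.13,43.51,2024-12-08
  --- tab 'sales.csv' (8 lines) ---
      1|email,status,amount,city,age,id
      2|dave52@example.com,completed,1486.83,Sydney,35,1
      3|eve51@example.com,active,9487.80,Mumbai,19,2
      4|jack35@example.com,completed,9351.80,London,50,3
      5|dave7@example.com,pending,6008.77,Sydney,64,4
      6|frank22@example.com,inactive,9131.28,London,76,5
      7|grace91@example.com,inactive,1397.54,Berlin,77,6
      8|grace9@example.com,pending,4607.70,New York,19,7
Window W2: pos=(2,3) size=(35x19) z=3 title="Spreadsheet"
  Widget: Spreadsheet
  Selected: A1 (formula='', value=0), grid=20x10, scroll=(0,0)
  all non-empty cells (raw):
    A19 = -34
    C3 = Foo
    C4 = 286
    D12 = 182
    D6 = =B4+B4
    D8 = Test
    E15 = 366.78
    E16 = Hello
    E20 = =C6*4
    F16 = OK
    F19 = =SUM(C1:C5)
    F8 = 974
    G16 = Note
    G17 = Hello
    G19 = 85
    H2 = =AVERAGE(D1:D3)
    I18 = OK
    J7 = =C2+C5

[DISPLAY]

                                       
                                       
                                       
 ┏━━━━━━━━━━━━━━━━━━━━━━━━━━━━━━━━━┓   
 ┃ Spreadsheet                     ┃   
 ┠─────────────────────────────────┨   
 ┃A1:                              ┃   
 ┃       A       B       C       D ┃   
 ┃---------------------------------┃   
 ┃  1      [0]       0       0     ┃   
 ┃  2        0       0       0     ┃   
 ┃  3        0       0Foo          ┃   
 ┃  4        0       0     286     ┃   
 ┃  5        0       0       0     ┃   
 ┃  6        0       0       0     ┃━━┓
 ┃  7        0       0       0     ┃  ┃
 ┃  8        0       0       0Test ┃──┨
 ┃  9        0       0       0     ┃cs┃
 ┃ 10        0       0       0     ┃──┃


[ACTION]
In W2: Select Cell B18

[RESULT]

                                       
                                       
                                       
 ┏━━━━━━━━━━━━━━━━━━━━━━━━━━━━━━━━━┓   
 ┃ Spreadsheet                     ┃   
 ┠─────────────────────────────────┨   
 ┃B18:                             ┃   
 ┃       A       B       C       D ┃   
 ┃---------------------------------┃   
 ┃  1        0       0       0     ┃   
 ┃  2        0       0       0     ┃   
 ┃  3        0       0Foo          ┃   
 ┃  4        0       0     286     ┃   
 ┃  5        0       0       0     ┃   
 ┃  6        0       0       0     ┃━━┓
 ┃  7        0       0       0     ┃  ┃
 ┃  8        0       0       0Test ┃──┨
 ┃  9        0       0       0     ┃cs┃
 ┃ 10        0       0       0     ┃──┃


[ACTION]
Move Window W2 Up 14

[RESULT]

 ┏━━━━━━━━━━━━━━━━━━━━━━━━━━━━━━━━━┓   
 ┃ Spreadsheet                     ┃   
 ┠─────────────────────────────────┨   
 ┃B18:                             ┃   
 ┃       A       B       C       D ┃   
 ┃---------------------------------┃   
 ┃  1        0       0       0     ┃   
 ┃  2        0       0       0     ┃   
 ┃  3        0       0Foo          ┃   
 ┃  4        0       0     286     ┃   
 ┃  5        0       0       0     ┃   
 ┃  6        0       0       0     ┃   
 ┃  7        0       0       0     ┃   
 ┃  8        0       0       0Test ┃   
 ┃  9        0       0       0     ┃━━┓
 ┃ 10        0       0       0     ┃  ┃
 ┃ 11        0       0       0     ┃──┨
 ┃ 12        0       0       0     ┃cs┃
 ┗━━━━━━━━━━━━━━━━━━━━━━━━━━━━━━━━━┛──┃


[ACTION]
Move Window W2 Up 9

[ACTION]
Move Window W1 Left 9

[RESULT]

 ┏━━━━━━━━━━━━━━━━━━━━━━━━━━━━━━━━━┓   
 ┃ Spreadsheet                     ┃   
 ┠─────────────────────────────────┨   
 ┃B18:                             ┃   
 ┃       A       B       C       D ┃   
 ┃---------------------------------┃   
 ┃  1        0       0       0     ┃   
 ┃  2        0       0       0     ┃   
 ┃  3        0       0Foo          ┃   
 ┃  4        0       0     286     ┃   
 ┃  5        0       0       0     ┃   
 ┃  6        0       0       0     ┃   
 ┃  7        0       0       0     ┃   
 ┃  8        0       0       0Test ┃   
 ┃  9        0       0       0     ┃   
 ┃ 10        0       0       0     ┃   
 ┃ 11        0       0       0     ┃   
 ┃ 12        0       0       0     ┃   
 ┗━━━━━━━━━━━━━━━━━━━━━━━━━━━━━━━━━┛   


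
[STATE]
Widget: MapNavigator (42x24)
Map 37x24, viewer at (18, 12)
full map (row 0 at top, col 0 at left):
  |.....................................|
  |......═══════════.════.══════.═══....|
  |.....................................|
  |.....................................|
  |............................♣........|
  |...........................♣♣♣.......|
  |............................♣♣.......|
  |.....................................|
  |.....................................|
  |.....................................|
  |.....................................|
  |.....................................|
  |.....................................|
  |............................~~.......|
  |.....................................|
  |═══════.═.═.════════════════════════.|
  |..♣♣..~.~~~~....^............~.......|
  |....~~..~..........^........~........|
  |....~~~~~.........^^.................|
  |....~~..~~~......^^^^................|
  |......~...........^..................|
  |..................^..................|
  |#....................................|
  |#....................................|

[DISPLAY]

   .....................................  
   ......═══════════.════.══════.═══....  
   .....................................  
   .....................................  
   ............................♣........  
   ...........................♣♣♣.......  
   ............................♣♣.......  
   .....................................  
   .....................................  
   .....................................  
   .....................................  
   .....................................  
   ..................@..................  
   ............................~~.......  
   .....................................  
   ═══════.═.═.════════════════════════.  
   ..♣♣..~.~~~~....^............~.......  
   ....~~..~..........^........~........  
   ....~~~~~.........^^.................  
   ....~~..~~~......^^^^................  
   ......~...........^..................  
   ..................^..................  
   #....................................  
   #....................................  


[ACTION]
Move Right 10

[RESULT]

..............................            
══════════.════.══════.═══....            
..............................            
..............................            
.....................♣........            
....................♣♣♣.......            
.....................♣♣.......            
..............................            
..............................            
..............................            
..............................            
..............................            
.....................@........            
.....................~~.......            
..............................            
.═.═.════════════════════════.            
.~~~~....^............~.......            
.~..........^........~........            
~~.........^^.................            
.~~~......^^^^................            
...........^..................            
...........^..................            
..............................            
..............................            


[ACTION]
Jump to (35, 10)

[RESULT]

                                          
                                          
.......................                   
═══.════.══════.═══....                   
.......................                   
.......................                   
..............♣........                   
.............♣♣♣.......                   
..............♣♣.......                   
.......................                   
.......................                   
.......................                   
.....................@.                   
.......................                   
.......................                   
..............~~.......                   
.......................                   
══════════════════════.                   
..^............~.......                   
.....^........~........                   
....^^.................                   
...^^^^................                   
....^..................                   
....^..................                   


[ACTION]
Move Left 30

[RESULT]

                                          
                                          
                ..........................
                ......═══════════.════.═══
                ..........................
                ..........................
                ..........................
                ..........................
                ..........................
                ..........................
                ..........................
                ..........................
                .....@....................
                ..........................
                ..........................
                ..........................
                ..........................
                ═══════.═.═.══════════════
                ..♣♣..~.~~~~....^.........
                ....~~..~..........^......
                ....~~~~~.........^^......
                ....~~..~~~......^^^^.....
                ......~...........^.......
                ..................^.......


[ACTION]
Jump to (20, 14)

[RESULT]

 .....................................    
 .....................................    
 ............................♣........    
 ...........................♣♣♣.......    
 ............................♣♣.......    
 .....................................    
 .....................................    
 .....................................    
 .....................................    
 .....................................    
 .....................................    
 ............................~~.......    
 ....................@................    
 ═══════.═.═.════════════════════════.    
 ..♣♣..~.~~~~....^............~.......    
 ....~~..~..........^........~........    
 ....~~~~~.........^^.................    
 ....~~..~~~......^^^^................    
 ......~...........^..................    
 ..................^..................    
 #....................................    
 #....................................    
                                          
                                          


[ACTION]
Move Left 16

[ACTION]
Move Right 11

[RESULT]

      ....................................
      ....................................
      ............................♣.......
      ...........................♣♣♣......
      ............................♣♣......
      ....................................
      ....................................
      ....................................
      ....................................
      ....................................
      ....................................
      ............................~~......
      ...............@....................
      ═══════.═.═.════════════════════════
      ..♣♣..~.~~~~....^............~......
      ....~~..~..........^........~.......
      ....~~~~~.........^^................
      ....~~..~~~......^^^^...............
      ......~...........^.................
      ..................^.................
      #...................................
      #...................................
                                          
                                          


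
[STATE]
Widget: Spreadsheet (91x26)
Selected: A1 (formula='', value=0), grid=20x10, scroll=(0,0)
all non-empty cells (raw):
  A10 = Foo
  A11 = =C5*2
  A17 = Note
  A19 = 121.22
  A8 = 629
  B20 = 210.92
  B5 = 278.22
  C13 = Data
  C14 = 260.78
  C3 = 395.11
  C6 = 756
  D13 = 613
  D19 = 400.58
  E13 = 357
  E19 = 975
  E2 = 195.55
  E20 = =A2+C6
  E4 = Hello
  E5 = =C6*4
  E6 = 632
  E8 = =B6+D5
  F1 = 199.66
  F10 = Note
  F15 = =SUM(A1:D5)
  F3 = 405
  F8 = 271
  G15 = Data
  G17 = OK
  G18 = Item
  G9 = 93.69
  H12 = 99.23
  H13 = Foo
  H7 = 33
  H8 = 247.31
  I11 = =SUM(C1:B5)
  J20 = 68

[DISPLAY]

A1:                                                                                        
       A       B       C       D       E       F       G       H       I       J           
-------------------------------------------------------------------------------------------
  1      [0]       0       0       0       0  199.66       0       0       0       0       
  2        0       0       0       0  195.55       0       0       0       0       0       
  3        0       0  395.11       0       0     405       0       0       0       0       
  4        0       0       0       0Hello          0       0       0       0       0       
  5        0  278.22       0       0    3024       0       0       0       0       0       
  6        0       0     756       0     632       0       0       0       0       0       
  7        0       0       0       0       0       0       0      33       0       0       
  8      629       0       0       0       0     271       0  247.31       0       0       
  9        0       0       0       0       0       0   93.69       0       0       0       
 10 Foo            0       0       0       0Note           0       0       0       0       
 11        0       0       0       0       0       0       0       0  673.33       0       
 12        0       0       0       0       0       0       0   99.23       0       0       
 13        0       0Data         613     357       0       0Foo            0       0       
 14        0       0  260.78       0       0       0       0       0       0       0       
 15        0       0       0       0       0  673.33Data           0       0       0       
 16        0       0       0       0       0       0       0       0       0       0       
 17 Note           0       0       0       0       0OK             0       0       0       
 18        0       0       0       0       0       0Item           0       0       0       
 19   121.22       0       0  400.58     975       0       0       0       0       0       
 20        0  210.92       0       0     756       0       0       0       0      68       
                                                                                           
                                                                                           
                                                                                           


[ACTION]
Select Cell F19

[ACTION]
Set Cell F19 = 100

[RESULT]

F19: 100                                                                                   
       A       B       C       D       E       F       G       H       I       J           
-------------------------------------------------------------------------------------------
  1        0       0       0       0       0  199.66       0       0       0       0       
  2        0       0       0       0  195.55       0       0       0       0       0       
  3        0       0  395.11       0       0     405       0       0       0       0       
  4        0       0       0       0Hello          0       0       0       0       0       
  5        0  278.22       0       0    3024       0       0       0       0       0       
  6        0       0     756       0     632       0       0       0       0       0       
  7        0       0       0       0       0       0       0      33       0       0       
  8      629       0       0       0       0     271       0  247.31       0       0       
  9        0       0       0       0       0       0   93.69       0       0       0       
 10 Foo            0       0       0       0Note           0       0       0       0       
 11        0       0       0       0       0       0       0       0  673.33       0       
 12        0       0       0       0       0       0       0   99.23       0       0       
 13        0       0Data         613     357       0       0Foo            0       0       
 14        0       0  260.78       0       0       0       0       0       0       0       
 15        0       0       0       0       0  673.33Data           0       0       0       
 16        0       0       0       0       0       0       0       0       0       0       
 17 Note           0       0       0       0       0OK             0       0       0       
 18        0       0       0       0       0       0Item           0       0       0       
 19   121.22       0       0  400.58     975   [100]       0       0       0       0       
 20        0  210.92       0       0     756       0       0       0       0      68       
                                                                                           
                                                                                           
                                                                                           


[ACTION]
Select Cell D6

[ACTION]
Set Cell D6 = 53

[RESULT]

D6: 53                                                                                     
       A       B       C       D       E       F       G       H       I       J           
-------------------------------------------------------------------------------------------
  1        0       0       0       0       0  199.66       0       0       0       0       
  2        0       0       0       0  195.55       0       0       0       0       0       
  3        0       0  395.11       0       0     405       0       0       0       0       
  4        0       0       0       0Hello          0       0       0       0       0       
  5        0  278.22       0       0    3024       0       0       0       0       0       
  6        0       0     756    [53]     632       0       0       0       0       0       
  7        0       0       0       0       0       0       0      33       0       0       
  8      629       0       0       0       0     271       0  247.31       0       0       
  9        0       0       0       0       0       0   93.69       0       0       0       
 10 Foo            0       0       0       0Note           0       0       0       0       
 11        0       0       0       0       0       0       0       0  673.33       0       
 12        0       0       0       0       0       0       0   99.23       0       0       
 13        0       0Data         613     357       0       0Foo            0       0       
 14        0       0  260.78       0       0       0       0       0       0       0       
 15        0       0       0       0       0  673.33Data           0       0       0       
 16        0       0       0       0       0       0       0       0       0       0       
 17 Note           0       0       0       0       0OK             0       0       0       
 18        0       0       0       0       0       0Item           0       0       0       
 19   121.22       0       0  400.58     975     100       0       0       0       0       
 20        0  210.92       0       0     756       0       0       0       0      68       
                                                                                           
                                                                                           
                                                                                           
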